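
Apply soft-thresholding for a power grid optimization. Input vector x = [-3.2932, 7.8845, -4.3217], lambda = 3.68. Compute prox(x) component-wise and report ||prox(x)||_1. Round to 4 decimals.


Soft-thresholding with lambda = 3.68:
prox(-3.2932) = sign(-3.2932)*max(|-3.2932| - 3.68, 0) = 0.0
prox(7.8845) = sign(7.8845)*max(|7.8845| - 3.68, 0) = 4.2045
prox(-4.3217) = sign(-4.3217)*max(|-4.3217| - 3.68, 0) = -0.6417
prox(x) = [0.0, 4.2045, -0.6417]
||prox(x)||_1 = 0.0 + 4.2045 + 0.6417 = 4.8462


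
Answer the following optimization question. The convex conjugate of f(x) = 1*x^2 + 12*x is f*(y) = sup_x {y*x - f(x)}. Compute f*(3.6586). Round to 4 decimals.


f*(y) = sup_x {y*x - a*x^2 - b*x} = sup_x {(y-b)*x - a*x^2}
FOC: (y - b) - 2a*x = 0 => x* = (y - b)/(2a)
x* = (3.6586 - 12)/(2*1) = -4.1707
f*(3.6586) = (y-b)^2/(4a) = (3.6586 - 12)^2/(4*1)
= 69.579/4 = 17.3947


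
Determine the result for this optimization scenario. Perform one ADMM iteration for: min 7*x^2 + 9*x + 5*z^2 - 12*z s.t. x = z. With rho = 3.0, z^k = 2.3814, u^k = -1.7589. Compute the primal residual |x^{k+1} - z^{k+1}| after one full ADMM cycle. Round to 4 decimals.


ADMM iteration with rho = 3.0, z^k = 2.3814, u^k = -1.7589
Step 1: x-update.
Minimize 7*x^2 + 9*x + (3.0/2)*(x - 2.3814 - 1.7589)^2
FOC: (2*7 + 3.0)*x = -9 + 3.0*(2.3814 + 1.7589)
x^{k+1} = 0.2012
Step 2: z-update.
Minimize 5*z^2 - 12*z + (3.0/2)*(0.2012 - z - 1.7589)^2
FOC: (2*5 + 3.0)*z = 12 + 3.0*(0.2012 - 1.7589)
z^{k+1} = 0.5636
Step 3: u-update.
u^{k+1} = -1.7589 + 0.2012 - 0.5636 = -2.1213
Step 4: Primal residual = |0.2012 - 0.5636| = 0.3624


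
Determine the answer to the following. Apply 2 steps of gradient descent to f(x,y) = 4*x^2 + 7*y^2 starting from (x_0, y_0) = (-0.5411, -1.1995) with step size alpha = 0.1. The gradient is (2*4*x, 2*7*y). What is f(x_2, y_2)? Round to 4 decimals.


Gradient descent on f(x,y) = 4*x^2 + 7*y^2.
Starting point: (-0.5411, -1.1995), alpha = 0.1
Step 1: grad_x = 2*4*-0.5411 = -4.3288, grad_y = 2*7*-1.1995 = -16.793
  x_1 = -0.5411 - 0.1*-4.3288 = -0.1082
  y_1 = -1.1995 - 0.1*-16.793 = 0.4798
Step 2: grad_x = 2*4*-0.1082 = -0.8658, grad_y = 2*7*0.4798 = 6.7172
  x_2 = -0.1082 - 0.1*-0.8658 = -0.0216
  y_2 = 0.4798 - 0.1*6.7172 = -0.1919
f(-0.0216, -0.1919) = 4*(-0.0216)^2 + 7*(-0.1919)^2 = 0.2597


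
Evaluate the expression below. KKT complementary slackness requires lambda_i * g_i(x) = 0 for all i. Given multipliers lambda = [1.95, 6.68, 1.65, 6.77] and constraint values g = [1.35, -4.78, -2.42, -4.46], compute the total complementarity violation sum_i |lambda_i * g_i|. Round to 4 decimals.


KKT complementary slackness check:
lambda_1 * g_1 = 1.95 * 1.35 = 2.6325
lambda_2 * g_2 = 6.68 * -4.78 = -31.9304
lambda_3 * g_3 = 1.65 * -2.42 = -3.993
lambda_4 * g_4 = 6.77 * -4.46 = -30.1942
Total violation = 2.6325 + 31.9304 + 3.993 + 30.1942 = 68.7501


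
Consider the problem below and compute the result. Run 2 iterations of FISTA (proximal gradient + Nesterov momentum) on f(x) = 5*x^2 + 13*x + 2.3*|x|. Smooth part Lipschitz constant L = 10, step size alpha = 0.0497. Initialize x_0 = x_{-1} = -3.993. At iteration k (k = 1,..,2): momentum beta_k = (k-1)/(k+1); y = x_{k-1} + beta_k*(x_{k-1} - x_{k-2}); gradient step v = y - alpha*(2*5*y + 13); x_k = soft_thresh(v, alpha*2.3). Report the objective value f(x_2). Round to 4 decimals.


FISTA on f(x) = 5*x^2 + 13*x + 2.3*|x|
L = 10, alpha = 0.0497
Iteration 1: beta = 0.0, y = -3.993 + 0.0*(-3.993 + 3.993) = -3.993
  grad(y) = -26.93, v = y - alpha*grad = -2.6546
  prox(v) = soft_thresh(-2.6546, 0.1143) = -2.5403
Iteration 2: beta = 0.3333, y = -2.5403 + 0.3333*(-2.5403 + 3.993) = -2.056
  grad(y) = -7.5603, v = y - alpha*grad = -1.6803
  prox(v) = soft_thresh(-1.6803, 0.1143) = -1.566
f(x_2) = 5*(-1.566)^2 + 13*(-1.566) + 2.3*|-1.566| = -4.4946


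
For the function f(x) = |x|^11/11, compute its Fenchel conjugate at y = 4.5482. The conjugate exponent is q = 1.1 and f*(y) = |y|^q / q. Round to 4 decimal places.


The conjugate exponent q satisfies 1/p + 1/q = 1.
p = 11, so q = 11/(11 - 1) = 1.1
|y|^q = 4.5482^1.1 = 5.292
f*(4.5482) = 5.292 / 1.1 = 4.8109


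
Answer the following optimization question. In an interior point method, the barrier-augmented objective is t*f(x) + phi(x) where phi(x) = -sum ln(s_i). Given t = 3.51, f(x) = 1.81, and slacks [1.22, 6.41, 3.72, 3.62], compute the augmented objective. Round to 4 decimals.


Step 1: Compute log-barrier.
ln values: [0.1989, 1.8579, 1.3137, 1.2865]
phi = -(0.1989 + 1.8579 + 1.3137 + 1.2865) = -4.6569
Step 2: Compute augmented objective.
t*f(x) = 3.51*1.81 = 6.3531
Total = 6.3531 - 4.6569 = 1.6962


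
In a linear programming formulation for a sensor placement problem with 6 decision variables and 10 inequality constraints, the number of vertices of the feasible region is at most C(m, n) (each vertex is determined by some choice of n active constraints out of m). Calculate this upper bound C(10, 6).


Each vertex corresponds to some choice of n active constraints out of m, so the number of vertices is at most C(m, n) = m! / (n!(m-n)!).
m = 10, n = 6
Numerator: 10 * 9 * 8 * 7 * 6 * 5
Denominator: 6! = 720
C(10, 6) = 210


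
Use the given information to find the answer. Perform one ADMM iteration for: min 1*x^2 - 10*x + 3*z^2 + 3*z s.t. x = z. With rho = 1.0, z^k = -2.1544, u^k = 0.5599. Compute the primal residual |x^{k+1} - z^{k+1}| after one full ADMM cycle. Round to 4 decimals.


ADMM iteration with rho = 1.0, z^k = -2.1544, u^k = 0.5599
Step 1: x-update.
Minimize 1*x^2 - 10*x + (1.0/2)*(x + 2.1544 + 0.5599)^2
FOC: (2*1 + 1.0)*x = 10 + 1.0*(-2.1544 - 0.5599)
x^{k+1} = 2.4286
Step 2: z-update.
Minimize 3*z^2 + 3*z + (1.0/2)*(2.4286 - z + 0.5599)^2
FOC: (2*3 + 1.0)*z = -3 + 1.0*(2.4286 + 0.5599)
z^{k+1} = -0.0016
Step 3: u-update.
u^{k+1} = 0.5599 + 2.4286 + 0.0016 = 2.9901
Step 4: Primal residual = |2.4286 + 0.0016| = 2.4302


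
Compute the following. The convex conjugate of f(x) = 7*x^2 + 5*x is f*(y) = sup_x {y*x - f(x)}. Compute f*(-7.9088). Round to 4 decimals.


f*(y) = sup_x {y*x - a*x^2 - b*x} = sup_x {(y-b)*x - a*x^2}
FOC: (y - b) - 2a*x = 0 => x* = (y - b)/(2a)
x* = (-7.9088 - 5)/(2*7) = -0.9221
f*(-7.9088) = (y-b)^2/(4a) = (-7.9088 - 5)^2/(4*7)
= 166.6371/28 = 5.9513


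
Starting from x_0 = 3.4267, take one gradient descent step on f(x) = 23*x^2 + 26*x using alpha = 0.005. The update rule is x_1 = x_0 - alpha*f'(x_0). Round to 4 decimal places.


We compute the gradient at x_0 and apply the update.
f'(x) = 46*x + 26
f'(3.4267) = 46*3.4267 + 26 = 183.6282
x_1 = 3.4267 - 0.005*183.6282 = 2.5086


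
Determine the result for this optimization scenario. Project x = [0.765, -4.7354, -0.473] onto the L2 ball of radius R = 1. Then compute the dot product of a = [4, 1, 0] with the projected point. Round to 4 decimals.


Step 1: Compute ||x|| (intermediates to 6 decimals).
||x|| = sqrt(0.765^2 + (-4.7354)^2 + (-0.473)^2) = 4.820059
Step 2: Project.
Since ||x|| > R, scale = R/||x|| = 1/4.820059 = 0.207466, proj(x) = scale * x
proj(x) = [0.158711, -0.982434, -0.098131]
Step 3: Dot product.
a^T * proj(x) = 4*0.158711 + 1*(-0.982434) + 0*(-0.098131) = -0.3476


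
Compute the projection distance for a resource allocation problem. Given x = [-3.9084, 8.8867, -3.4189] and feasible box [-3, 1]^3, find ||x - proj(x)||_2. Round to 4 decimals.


Project each component onto [-3, 1].
clip(-3.9084) = -3.0, clip(8.8867) = 1.0, clip(-3.4189) = -3.0
Projection = [-3.0, 1.0, -3.0]
Squared diffs: [0.8252, 62.2, 0.1755]
Distance = sqrt(63.2007) = 7.9499


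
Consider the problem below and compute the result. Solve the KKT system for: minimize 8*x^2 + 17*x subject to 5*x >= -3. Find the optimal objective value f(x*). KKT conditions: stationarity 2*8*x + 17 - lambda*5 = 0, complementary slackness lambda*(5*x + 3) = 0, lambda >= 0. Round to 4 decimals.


Step 1: Try lambda = 0 (constraint inactive).
x_unc = -17/(2*8) = -1.0625
Check: 5*-1.0625 = -5.3125 < -3 -- violated!
Step 2: Constraint must be active: 5*x = -3
x* = -3/5 = -0.6
lambda = (2*8*(-0.6) + 17)/5 = 1.48
Step 3: Compute optimal value.
f(x*) = 8*(-0.6)^2 + 17*(-0.6) = -7.32


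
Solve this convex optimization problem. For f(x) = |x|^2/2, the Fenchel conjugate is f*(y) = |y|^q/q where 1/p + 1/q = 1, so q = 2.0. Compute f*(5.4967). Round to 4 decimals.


The conjugate exponent q satisfies 1/p + 1/q = 1.
p = 2, so q = 2/(2 - 1) = 2.0
|y|^q = 5.4967^2.0 = 30.2137
f*(5.4967) = 30.2137 / 2.0 = 15.1069


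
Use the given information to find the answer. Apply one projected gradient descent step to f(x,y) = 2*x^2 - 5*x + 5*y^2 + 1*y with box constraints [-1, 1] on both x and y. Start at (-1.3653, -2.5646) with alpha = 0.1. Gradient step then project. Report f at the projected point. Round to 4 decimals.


Step 1: Compute gradient at (-1.3653, -2.5646).
grad_x = 2*2*-1.3653 - 5 = -10.4612
grad_y = 2*5*-2.5646 + 1 = -24.646
Step 2: Gradient step.
x_raw = -1.3653 - 0.1*-10.4612 = -0.3192
y_raw = -2.5646 - 0.1*-24.646 = -0.1
Step 3: Project onto [-1, 1].
x_proj = clip(-0.3192) = -0.3192
y_proj = clip(-0.1) = -0.1
Step 4: Evaluate f.
f(-0.3192, -0.1) = 1.7497


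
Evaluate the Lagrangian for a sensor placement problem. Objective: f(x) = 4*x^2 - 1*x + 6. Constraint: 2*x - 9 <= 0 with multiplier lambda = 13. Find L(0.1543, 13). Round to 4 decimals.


Step 1: Evaluate f(x).
f(0.1543) = 4*0.1543^2 - 1*0.1543 + 6 = 5.9409
Step 2: Evaluate g(x).
g(0.1543) = 2*0.1543 - 9 = -8.6914
Step 3: Compute Lagrangian.
L = 5.9409 + 13*-8.6914 = -107.0473


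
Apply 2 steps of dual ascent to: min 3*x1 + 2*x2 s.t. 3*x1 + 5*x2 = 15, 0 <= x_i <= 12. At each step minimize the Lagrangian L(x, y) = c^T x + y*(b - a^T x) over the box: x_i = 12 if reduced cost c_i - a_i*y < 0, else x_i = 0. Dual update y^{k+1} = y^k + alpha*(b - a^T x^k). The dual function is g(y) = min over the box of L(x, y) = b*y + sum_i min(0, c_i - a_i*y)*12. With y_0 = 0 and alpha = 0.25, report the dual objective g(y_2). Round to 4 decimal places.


Dual ascent for LP: min 3*x1 + 2*x2, 3*x1 + 5*x2 = 15, 0 <= x_i <= 12
Step 1: y^k = 0.0, reduced costs: (3.0, 2.0)
  x^k = (0.0, 0.0), subgradient = b - a^T x = 15.0
  y^{k+1} = 0.0 + 0.25*15.0 = 3.75
Step 2: y^k = 3.75, reduced costs: (-8.25, -16.75)
  x^k = (12.0, 12.0), subgradient = b - a^T x = -81.0
  y^{k+1} = 3.75 + 0.25*-81.0 = -16.5
Dual objective at y_2 = -16.5: reduced costs (52.5, 84.5), box minimizer x = (0.0, 0.0)
g(y_2) = b*y + (c1 - a1*y)*x1 + (c2 - a2*y)*x2 = 15*(-16.5) + 52.5*0.0 + 84.5*0.0 = -247.5 + 0.0 + 0.0 = -247.5


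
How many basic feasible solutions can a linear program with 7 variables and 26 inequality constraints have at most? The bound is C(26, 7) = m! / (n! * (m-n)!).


Each vertex corresponds to some choice of n active constraints out of m, so the number of vertices is at most C(m, n) = m! / (n!(m-n)!).
m = 26, n = 7
Numerator: 26 * 25 * 24 * 23 * 22 * 21 * 20
Denominator: 7! = 5040
C(26, 7) = 657800


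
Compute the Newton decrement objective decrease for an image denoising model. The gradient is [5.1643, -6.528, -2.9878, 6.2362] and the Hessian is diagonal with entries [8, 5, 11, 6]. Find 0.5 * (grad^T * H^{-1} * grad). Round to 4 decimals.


Step 1: H is diagonal, so H^(-1) * g = [0.6455, -1.3056, -0.2716, 1.0394].
Step 2: g^T H^(-1) g = sum_i g_i^2 / H_ii
  = (5.1643)^2/8 + (-6.528)^2/5 + (-2.9878)^2/11 + (6.2362)^2/6
  = 3.3337 + 8.523 + 0.8115 + 6.4817 = 19.1499
Step 3: Objective decrease = 0.5 * g^T H^(-1) g = 9.575


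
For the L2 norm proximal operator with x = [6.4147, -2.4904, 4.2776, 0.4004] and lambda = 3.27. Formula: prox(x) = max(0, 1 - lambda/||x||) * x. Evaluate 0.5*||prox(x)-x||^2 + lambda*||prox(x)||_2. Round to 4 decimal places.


Step 1: Compute ||x||.
||x|| = 8.1123
Step 2: Compute scaling factor.
scale = max(0, 1 - 3.27/8.1123) = 0.5969
Step 3: prox(x) = [3.829, -1.4865, 2.5533, 0.239]
||prox(x)|| = 4.8423
Step 4: Proximal objective.
0.5*||prox-x||^2 = 5.3465
lambda*||prox|| = 15.8343
Total = 21.1806


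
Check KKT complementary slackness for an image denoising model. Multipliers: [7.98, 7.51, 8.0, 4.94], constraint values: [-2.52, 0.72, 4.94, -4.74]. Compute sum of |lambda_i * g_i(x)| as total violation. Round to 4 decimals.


KKT complementary slackness check:
lambda_1 * g_1 = 7.98 * -2.52 = -20.1096
lambda_2 * g_2 = 7.51 * 0.72 = 5.4072
lambda_3 * g_3 = 8.0 * 4.94 = 39.52
lambda_4 * g_4 = 4.94 * -4.74 = -23.4156
Total violation = 20.1096 + 5.4072 + 39.52 + 23.4156 = 88.4524


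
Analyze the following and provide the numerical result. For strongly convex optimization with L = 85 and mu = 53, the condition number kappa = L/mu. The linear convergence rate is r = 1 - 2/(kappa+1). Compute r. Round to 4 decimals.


Step 1: Compute the condition number.
kappa = L/mu = 85/53 = 1.6038
Step 2: Compute the convergence rate.
r = 1 - 2/(kappa + 1) = 1 - 2*mu/(L + mu) = (L - mu)/(L + mu) = 32/138 = 0.2319


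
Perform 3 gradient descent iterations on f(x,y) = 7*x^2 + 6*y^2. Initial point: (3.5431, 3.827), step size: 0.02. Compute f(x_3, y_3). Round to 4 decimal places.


Gradient descent on f(x,y) = 7*x^2 + 6*y^2.
Starting point: (3.5431, 3.827), alpha = 0.02
Step 1: grad_x = 2*7*3.5431 = 49.6034, grad_y = 2*6*3.827 = 45.924
  x_1 = 3.5431 - 0.02*49.6034 = 2.551
  y_1 = 3.827 - 0.02*45.924 = 2.9085
Step 2: grad_x = 2*7*2.551 = 35.7144, grad_y = 2*6*2.9085 = 34.9022
  x_2 = 2.551 - 0.02*35.7144 = 1.8367
  y_2 = 2.9085 - 0.02*34.9022 = 2.2105
Step 3: grad_x = 2*7*1.8367 = 25.7144, grad_y = 2*6*2.2105 = 26.5257
  x_3 = 1.8367 - 0.02*25.7144 = 1.3225
  y_3 = 2.2105 - 0.02*26.5257 = 1.68
f(1.3225, 1.68) = 7*1.3225^2 + 6*1.68^2 = 29.1758


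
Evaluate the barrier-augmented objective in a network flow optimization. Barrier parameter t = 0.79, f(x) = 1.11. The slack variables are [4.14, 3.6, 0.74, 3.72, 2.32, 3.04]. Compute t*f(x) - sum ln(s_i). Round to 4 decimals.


Step 1: Compute log-barrier.
ln values: [1.4207, 1.2809, -0.3011, 1.3137, 0.8416, 1.1119]
phi = -(1.4207 + 1.2809 - 0.3011 + 1.3137 + 0.8416 + 1.1119) = -5.6677
Step 2: Compute augmented objective.
t*f(x) = 0.79*1.11 = 0.8769
Total = 0.8769 - 5.6677 = -4.7908


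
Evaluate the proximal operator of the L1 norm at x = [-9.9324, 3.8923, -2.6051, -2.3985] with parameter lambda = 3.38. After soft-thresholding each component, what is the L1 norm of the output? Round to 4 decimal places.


Soft-thresholding with lambda = 3.38:
prox(-9.9324) = sign(-9.9324)*max(|-9.9324| - 3.38, 0) = -6.5524
prox(3.8923) = sign(3.8923)*max(|3.8923| - 3.38, 0) = 0.5123
prox(-2.6051) = sign(-2.6051)*max(|-2.6051| - 3.38, 0) = 0.0
prox(-2.3985) = sign(-2.3985)*max(|-2.3985| - 3.38, 0) = 0.0
prox(x) = [-6.5524, 0.5123, 0.0, 0.0]
||prox(x)||_1 = 6.5524 + 0.5123 + 0.0 + 0.0 = 7.0647


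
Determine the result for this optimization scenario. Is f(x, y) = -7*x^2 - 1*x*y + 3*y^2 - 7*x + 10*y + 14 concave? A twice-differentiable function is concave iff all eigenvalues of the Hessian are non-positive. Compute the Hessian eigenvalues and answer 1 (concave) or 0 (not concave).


The Hessian of f(x,y) = -7*x^2 - 1*x*y + 3*y^2 - 7*x + 10*y + 14 is:
H = [[-14, -1], [-1, 6]]
Trace = -14 + 6 = -8
Determinant = -14*6 - (-1)^2 = -85
Discriminant = (-8)^2 - 4*-85 = 404.0
Eigenvalues: lambda_1 = -14.0499, lambda_2 = 6.0499
The function is not concave.

0


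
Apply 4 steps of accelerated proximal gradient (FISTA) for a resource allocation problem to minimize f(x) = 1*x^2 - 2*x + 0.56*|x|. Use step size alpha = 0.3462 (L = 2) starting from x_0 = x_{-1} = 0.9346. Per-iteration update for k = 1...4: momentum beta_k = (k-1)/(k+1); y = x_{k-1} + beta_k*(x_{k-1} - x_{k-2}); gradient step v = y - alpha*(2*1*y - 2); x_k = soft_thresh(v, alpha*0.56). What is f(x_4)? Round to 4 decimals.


FISTA on f(x) = 1*x^2 - 2*x + 0.56*|x|
L = 2, alpha = 0.3462
Iteration 1: beta = 0.0, y = 0.9346 + 0.0*(0.9346 - 0.9346) = 0.9346
  grad(y) = -0.1308, v = y - alpha*grad = 0.9799
  prox(v) = soft_thresh(0.9799, 0.1939) = 0.786
Iteration 2: beta = 0.3333, y = 0.786 + 0.3333*(0.786 - 0.9346) = 0.7365
  grad(y) = -0.527, v = y - alpha*grad = 0.9189
  prox(v) = soft_thresh(0.9189, 0.1939) = 0.7251
Iteration 3: beta = 0.5, y = 0.7251 + 0.5*(0.7251 - 0.786) = 0.6946
  grad(y) = -0.6108, v = y - alpha*grad = 0.9061
  prox(v) = soft_thresh(0.9061, 0.1939) = 0.7122
Iteration 4: beta = 0.6, y = 0.7122 + 0.6*(0.7122 - 0.7251) = 0.7045
  grad(y) = -0.5911, v = y - alpha*grad = 0.9091
  prox(v) = soft_thresh(0.9091, 0.1939) = 0.7152
f(x_4) = 1*0.7152^2 - 2*0.7152 + 0.56*|0.7152| = -0.5184


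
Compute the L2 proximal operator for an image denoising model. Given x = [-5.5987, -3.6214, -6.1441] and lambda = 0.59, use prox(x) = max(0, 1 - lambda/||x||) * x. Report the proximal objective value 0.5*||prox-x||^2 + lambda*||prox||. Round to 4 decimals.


Step 1: Compute ||x||.
||x|| = 9.067
Step 2: Compute scaling factor.
scale = max(0, 1 - 0.59/9.067) = 0.9349
Step 3: prox(x) = [-5.2344, -3.3858, -5.7443]
||prox(x)|| = 8.477
Step 4: Proximal objective.
0.5*||prox-x||^2 = 0.1741
lambda*||prox|| = 5.0014
Total = 5.1755


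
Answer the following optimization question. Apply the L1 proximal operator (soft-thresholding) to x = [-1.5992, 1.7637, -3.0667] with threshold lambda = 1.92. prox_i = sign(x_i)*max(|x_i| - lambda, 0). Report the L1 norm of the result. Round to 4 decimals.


Soft-thresholding with lambda = 1.92:
prox(-1.5992) = sign(-1.5992)*max(|-1.5992| - 1.92, 0) = 0.0
prox(1.7637) = sign(1.7637)*max(|1.7637| - 1.92, 0) = 0.0
prox(-3.0667) = sign(-3.0667)*max(|-3.0667| - 1.92, 0) = -1.1467
prox(x) = [0.0, 0.0, -1.1467]
||prox(x)||_1 = 0.0 + 0.0 + 1.1467 = 1.1467


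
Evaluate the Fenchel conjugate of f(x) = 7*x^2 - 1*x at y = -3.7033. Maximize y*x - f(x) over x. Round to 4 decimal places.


f*(y) = sup_x {y*x - a*x^2 - b*x} = sup_x {(y-b)*x - a*x^2}
FOC: (y - b) - 2a*x = 0 => x* = (y - b)/(2a)
x* = (-3.7033 + 1)/(2*7) = -0.1931
f*(-3.7033) = (y-b)^2/(4a) = (-3.7033 + 1)^2/(4*7)
= 7.3078/28 = 0.261


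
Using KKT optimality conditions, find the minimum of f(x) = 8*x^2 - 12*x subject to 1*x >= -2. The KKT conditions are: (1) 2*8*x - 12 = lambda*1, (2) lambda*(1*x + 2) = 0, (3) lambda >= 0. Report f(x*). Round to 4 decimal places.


Step 1: Try lambda = 0 (constraint inactive).
Stationarity: 2*8*x - 12 = 0
x* = 12/(2*8) = 0.75
Check constraint: 1*0.75 = 0.75 >= -2 -- satisfied.
Step 2: Compute optimal value.
f(x*) = 8*0.75^2 - 12*0.75 = -4.5


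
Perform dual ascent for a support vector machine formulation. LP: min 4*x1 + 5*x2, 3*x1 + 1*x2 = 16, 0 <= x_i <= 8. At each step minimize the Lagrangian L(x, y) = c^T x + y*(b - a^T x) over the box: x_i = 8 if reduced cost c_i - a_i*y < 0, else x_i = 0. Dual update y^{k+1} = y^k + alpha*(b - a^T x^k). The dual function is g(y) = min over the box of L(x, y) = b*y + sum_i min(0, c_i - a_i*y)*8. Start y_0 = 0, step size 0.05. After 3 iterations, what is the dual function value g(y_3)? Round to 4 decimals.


Dual ascent for LP: min 4*x1 + 5*x2, 3*x1 + 1*x2 = 16, 0 <= x_i <= 8
Step 1: y^k = 0.0, reduced costs: (4.0, 5.0)
  x^k = (0.0, 0.0), subgradient = b - a^T x = 16.0
  y^{k+1} = 0.0 + 0.05*16.0 = 0.8
Step 2: y^k = 0.8, reduced costs: (1.6, 4.2)
  x^k = (0.0, 0.0), subgradient = b - a^T x = 16.0
  y^{k+1} = 0.8 + 0.05*16.0 = 1.6
Step 3: y^k = 1.6, reduced costs: (-0.8, 3.4)
  x^k = (8.0, 0.0), subgradient = b - a^T x = -8.0
  y^{k+1} = 1.6 + 0.05*-8.0 = 1.2
Dual objective at y_3 = 1.2: reduced costs (0.4, 3.8), box minimizer x = (0.0, 0.0)
g(y_3) = b*y + (c1 - a1*y)*x1 + (c2 - a2*y)*x2 = 16*1.2 + 0.4*0.0 + 3.8*0.0 = 19.2 + 0.0 + 0.0 = 19.2


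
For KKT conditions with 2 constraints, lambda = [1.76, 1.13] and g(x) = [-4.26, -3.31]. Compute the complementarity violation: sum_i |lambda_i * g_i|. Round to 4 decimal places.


KKT complementary slackness check:
lambda_1 * g_1 = 1.76 * -4.26 = -7.4976
lambda_2 * g_2 = 1.13 * -3.31 = -3.7403
Total violation = 7.4976 + 3.7403 = 11.2379


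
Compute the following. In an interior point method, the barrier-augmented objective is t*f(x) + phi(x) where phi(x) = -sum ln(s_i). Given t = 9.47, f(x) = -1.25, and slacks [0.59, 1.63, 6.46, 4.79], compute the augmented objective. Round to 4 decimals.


Step 1: Compute log-barrier.
ln values: [-0.5276, 0.4886, 1.8656, 1.5665]
phi = -(-0.5276 + 0.4886 + 1.8656 + 1.5665) = -3.3931
Step 2: Compute augmented objective.
t*f(x) = 9.47*-1.25 = -11.8375
Total = -11.8375 - 3.3931 = -15.2306


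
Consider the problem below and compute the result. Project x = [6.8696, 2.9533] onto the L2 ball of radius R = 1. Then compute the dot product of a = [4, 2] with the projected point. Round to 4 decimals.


Step 1: Compute ||x|| (intermediates to 6 decimals).
||x|| = sqrt(6.8696^2 + 2.9533^2) = 7.477525
Step 2: Project.
Since ||x|| > R, scale = R/||x|| = 1/7.477525 = 0.133734, proj(x) = scale * x
proj(x) = [0.918699, 0.394957]
Step 3: Dot product.
a^T * proj(x) = 4*0.918699 + 2*0.394957 = 4.4647


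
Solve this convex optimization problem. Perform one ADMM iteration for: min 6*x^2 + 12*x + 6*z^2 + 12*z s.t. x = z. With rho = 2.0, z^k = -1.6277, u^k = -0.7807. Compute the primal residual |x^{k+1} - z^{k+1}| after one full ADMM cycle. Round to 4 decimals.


ADMM iteration with rho = 2.0, z^k = -1.6277, u^k = -0.7807
Step 1: x-update.
Minimize 6*x^2 + 12*x + (2.0/2)*(x + 1.6277 - 0.7807)^2
FOC: (2*6 + 2.0)*x = -12 + 2.0*(-1.6277 + 0.7807)
x^{k+1} = -0.9781
Step 2: z-update.
Minimize 6*z^2 + 12*z + (2.0/2)*(-0.9781 - z - 0.7807)^2
FOC: (2*6 + 2.0)*z = -12 + 2.0*(-0.9781 - 0.7807)
z^{k+1} = -1.1084
Step 3: u-update.
u^{k+1} = -0.7807 - 0.9781 + 1.1084 = -0.6504
Step 4: Primal residual = |-0.9781 + 1.1084| = 0.1303


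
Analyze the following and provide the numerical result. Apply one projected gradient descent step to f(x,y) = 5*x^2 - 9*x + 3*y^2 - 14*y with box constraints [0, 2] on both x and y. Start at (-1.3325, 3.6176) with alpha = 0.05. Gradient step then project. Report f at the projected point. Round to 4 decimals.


Step 1: Compute gradient at (-1.3325, 3.6176).
grad_x = 2*5*-1.3325 - 9 = -22.325
grad_y = 2*3*3.6176 - 14 = 7.7056
Step 2: Gradient step.
x_raw = -1.3325 - 0.05*-22.325 = -0.2163
y_raw = 3.6176 - 0.05*7.7056 = 3.2323
Step 3: Project onto [0, 2].
x_proj = clip(-0.2163) = 0.0
y_proj = clip(3.2323) = 2.0
Step 4: Evaluate f.
f(0.0, 2.0) = -16.0


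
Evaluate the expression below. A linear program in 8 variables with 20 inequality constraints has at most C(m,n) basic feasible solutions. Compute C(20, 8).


Each vertex corresponds to some choice of n active constraints out of m, so the number of vertices is at most C(m, n) = m! / (n!(m-n)!).
m = 20, n = 8
Numerator: 20 * 19 * 18 * 17 * 16 * 15 * 14 * 13
Denominator: 8! = 40320
C(20, 8) = 125970


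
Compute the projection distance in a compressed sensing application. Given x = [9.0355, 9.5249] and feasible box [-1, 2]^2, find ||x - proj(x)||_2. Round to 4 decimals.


Project each component onto [-1, 2].
clip(9.0355) = 2.0, clip(9.5249) = 2.0
Projection = [2.0, 2.0]
Squared diffs: [49.4983, 56.6241]
Distance = sqrt(106.1224) = 10.3016


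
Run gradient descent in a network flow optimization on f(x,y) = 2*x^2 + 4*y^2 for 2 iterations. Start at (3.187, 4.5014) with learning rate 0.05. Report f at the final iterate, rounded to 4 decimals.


Gradient descent on f(x,y) = 2*x^2 + 4*y^2.
Starting point: (3.187, 4.5014), alpha = 0.05
Step 1: grad_x = 2*2*3.187 = 12.748, grad_y = 2*4*4.5014 = 36.0112
  x_1 = 3.187 - 0.05*12.748 = 2.5496
  y_1 = 4.5014 - 0.05*36.0112 = 2.7008
Step 2: grad_x = 2*2*2.5496 = 10.1984, grad_y = 2*4*2.7008 = 21.6067
  x_2 = 2.5496 - 0.05*10.1984 = 2.0397
  y_2 = 2.7008 - 0.05*21.6067 = 1.6205
f(2.0397, 1.6205) = 2*2.0397^2 + 4*1.6205^2 = 18.8247


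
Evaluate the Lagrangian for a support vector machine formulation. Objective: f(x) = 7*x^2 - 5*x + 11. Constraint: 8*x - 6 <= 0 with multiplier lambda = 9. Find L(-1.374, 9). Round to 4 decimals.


Step 1: Evaluate f(x).
f(-1.374) = 7*(-1.374)^2 - 5*(-1.374) + 11 = 31.0851
Step 2: Evaluate g(x).
g(-1.374) = 8*-1.374 - 6 = -16.992
Step 3: Compute Lagrangian.
L = 31.0851 + 9*-16.992 = -121.8429


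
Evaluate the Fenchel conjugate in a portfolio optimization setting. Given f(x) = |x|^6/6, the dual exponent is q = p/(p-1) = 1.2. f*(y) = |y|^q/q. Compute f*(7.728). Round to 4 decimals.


The conjugate exponent q satisfies 1/p + 1/q = 1.
p = 6, so q = 6/(6 - 1) = 1.2
|y|^q = 7.728^1.2 = 11.6327
f*(7.728) = 11.6327 / 1.2 = 9.6939


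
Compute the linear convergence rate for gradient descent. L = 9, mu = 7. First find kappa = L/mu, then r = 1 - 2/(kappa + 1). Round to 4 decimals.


Step 1: Compute the condition number.
kappa = L/mu = 9/7 = 1.2857
Step 2: Compute the convergence rate.
r = 1 - 2/(kappa + 1) = 1 - 2*mu/(L + mu) = (L - mu)/(L + mu) = 2/16 = 0.125


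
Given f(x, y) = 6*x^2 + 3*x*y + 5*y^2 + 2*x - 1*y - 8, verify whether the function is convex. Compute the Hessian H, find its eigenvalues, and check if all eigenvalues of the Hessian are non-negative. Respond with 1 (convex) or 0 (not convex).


The Hessian of f(x,y) = 6*x^2 + 3*x*y + 5*y^2 + 2*x - 1*y - 8 is:
H = [[12, 3], [3, 10]]
Trace = 12 + 10 = 22
Determinant = 12*10 - (3)^2 = 111
Discriminant = (22)^2 - 4*111 = 40.0
Eigenvalues: lambda_1 = 7.8377, lambda_2 = 14.1623
The function is convex.

1


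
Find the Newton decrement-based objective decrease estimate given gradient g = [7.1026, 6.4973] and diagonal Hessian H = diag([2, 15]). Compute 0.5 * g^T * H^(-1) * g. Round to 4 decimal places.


Step 1: H is diagonal, so H^(-1) * g = [3.5513, 0.4332].
Step 2: g^T H^(-1) g = sum_i g_i^2 / H_ii
  = (7.1026)^2/2 + (6.4973)^2/15
  = 25.2235 + 2.8143 = 28.0378
Step 3: Objective decrease = 0.5 * g^T H^(-1) g = 14.0189


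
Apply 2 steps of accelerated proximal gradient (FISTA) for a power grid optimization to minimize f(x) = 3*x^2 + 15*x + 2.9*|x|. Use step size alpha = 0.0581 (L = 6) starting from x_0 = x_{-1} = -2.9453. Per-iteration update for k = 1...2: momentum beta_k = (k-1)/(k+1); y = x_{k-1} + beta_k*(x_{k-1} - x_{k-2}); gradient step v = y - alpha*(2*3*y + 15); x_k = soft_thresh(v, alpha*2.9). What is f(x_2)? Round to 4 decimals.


FISTA on f(x) = 3*x^2 + 15*x + 2.9*|x|
L = 6, alpha = 0.0581
Iteration 1: beta = 0.0, y = -2.9453 + 0.0*(-2.9453 + 2.9453) = -2.9453
  grad(y) = -2.6718, v = y - alpha*grad = -2.7901
  prox(v) = soft_thresh(-2.7901, 0.1685) = -2.6216
Iteration 2: beta = 0.3333, y = -2.6216 + 0.3333*(-2.6216 + 2.9453) = -2.5137
  grad(y) = -0.082, v = y - alpha*grad = -2.5089
  prox(v) = soft_thresh(-2.5089, 0.1685) = -2.3404
f(x_2) = 3*(-2.3404)^2 + 15*(-2.3404) + 2.9*|-2.3404| = -11.8864


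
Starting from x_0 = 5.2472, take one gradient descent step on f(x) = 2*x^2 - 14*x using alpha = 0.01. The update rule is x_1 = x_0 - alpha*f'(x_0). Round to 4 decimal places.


We compute the gradient at x_0 and apply the update.
f'(x) = 4*x - 14
f'(5.2472) = 4*5.2472 - 14 = 6.9888
x_1 = 5.2472 - 0.01*6.9888 = 5.1773


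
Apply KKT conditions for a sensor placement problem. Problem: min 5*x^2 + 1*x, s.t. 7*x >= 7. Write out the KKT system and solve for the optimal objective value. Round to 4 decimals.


Step 1: Try lambda = 0 (constraint inactive).
x_unc = -1/(2*5) = -0.1
Check: 7*-0.1 = -0.7 < 7 -- violated!
Step 2: Constraint must be active: 7*x = 7
x* = 7/7 = 1.0
lambda = (2*5*1.0 + 1)/7 = 1.5714
Step 3: Compute optimal value.
f(x*) = 5*1.0^2 + 1*1.0 = 6.0


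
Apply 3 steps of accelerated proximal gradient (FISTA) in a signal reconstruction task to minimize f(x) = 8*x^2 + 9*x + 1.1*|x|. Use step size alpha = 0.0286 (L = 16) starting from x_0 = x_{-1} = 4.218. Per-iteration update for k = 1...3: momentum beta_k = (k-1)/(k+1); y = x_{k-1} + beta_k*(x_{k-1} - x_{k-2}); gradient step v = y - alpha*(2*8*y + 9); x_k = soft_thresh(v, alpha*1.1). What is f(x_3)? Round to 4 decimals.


FISTA on f(x) = 8*x^2 + 9*x + 1.1*|x|
L = 16, alpha = 0.0286
Iteration 1: beta = 0.0, y = 4.218 + 0.0*(4.218 - 4.218) = 4.218
  grad(y) = 76.488, v = y - alpha*grad = 2.0304
  prox(v) = soft_thresh(2.0304, 0.0315) = 1.999
Iteration 2: beta = 0.3333, y = 1.999 + 0.3333*(1.999 - 4.218) = 1.2593
  grad(y) = 29.149, v = y - alpha*grad = 0.4257
  prox(v) = soft_thresh(0.4257, 0.0315) = 0.3942
Iteration 3: beta = 0.5, y = 0.3942 + 0.5*(0.3942 - 1.999) = -0.4082
  grad(y) = 2.4687, v = y - alpha*grad = -0.4788
  prox(v) = soft_thresh(-0.4788, 0.0315) = -0.4474
f(x_3) = 8*(-0.4474)^2 + 9*(-0.4474) + 1.1*|-0.4474| = -1.9331


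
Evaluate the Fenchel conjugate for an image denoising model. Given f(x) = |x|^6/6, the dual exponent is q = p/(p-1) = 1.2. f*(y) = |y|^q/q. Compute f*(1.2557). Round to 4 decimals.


The conjugate exponent q satisfies 1/p + 1/q = 1.
p = 6, so q = 6/(6 - 1) = 1.2
|y|^q = 1.2557^1.2 = 1.3142
f*(1.2557) = 1.3142 / 1.2 = 1.0952


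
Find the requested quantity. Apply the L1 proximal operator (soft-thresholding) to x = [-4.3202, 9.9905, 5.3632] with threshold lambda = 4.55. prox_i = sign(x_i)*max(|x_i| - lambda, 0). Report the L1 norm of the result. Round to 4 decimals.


Soft-thresholding with lambda = 4.55:
prox(-4.3202) = sign(-4.3202)*max(|-4.3202| - 4.55, 0) = 0.0
prox(9.9905) = sign(9.9905)*max(|9.9905| - 4.55, 0) = 5.4405
prox(5.3632) = sign(5.3632)*max(|5.3632| - 4.55, 0) = 0.8132
prox(x) = [0.0, 5.4405, 0.8132]
||prox(x)||_1 = 0.0 + 5.4405 + 0.8132 = 6.2537


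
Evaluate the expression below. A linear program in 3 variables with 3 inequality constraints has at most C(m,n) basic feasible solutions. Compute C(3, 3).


Each vertex corresponds to some choice of n active constraints out of m, so the number of vertices is at most C(m, n) = m! / (n!(m-n)!).
m = 3, n = 3
Numerator: 3 * 2 * 1
Denominator: 3! = 6
C(3, 3) = 1


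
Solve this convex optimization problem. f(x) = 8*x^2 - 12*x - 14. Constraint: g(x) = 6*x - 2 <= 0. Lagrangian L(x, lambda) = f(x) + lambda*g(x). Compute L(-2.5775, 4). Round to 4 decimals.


Step 1: Evaluate f(x).
f(-2.5775) = 8*(-2.5775)^2 - 12*(-2.5775) - 14 = 70.0781
Step 2: Evaluate g(x).
g(-2.5775) = 6*-2.5775 - 2 = -17.465
Step 3: Compute Lagrangian.
L = 70.0781 + 4*-17.465 = 0.2181


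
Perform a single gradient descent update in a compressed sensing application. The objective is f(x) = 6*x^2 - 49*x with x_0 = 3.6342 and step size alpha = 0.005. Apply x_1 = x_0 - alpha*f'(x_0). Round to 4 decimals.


We compute the gradient at x_0 and apply the update.
f'(x) = 12*x - 49
f'(3.6342) = 12*3.6342 - 49 = -5.3896
x_1 = 3.6342 - 0.005*-5.3896 = 3.6611


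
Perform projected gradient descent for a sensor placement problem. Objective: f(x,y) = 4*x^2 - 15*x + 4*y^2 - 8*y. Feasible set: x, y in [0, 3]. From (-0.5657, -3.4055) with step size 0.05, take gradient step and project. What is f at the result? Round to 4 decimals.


Step 1: Compute gradient at (-0.5657, -3.4055).
grad_x = 2*4*-0.5657 - 15 = -19.5256
grad_y = 2*4*-3.4055 - 8 = -35.244
Step 2: Gradient step.
x_raw = -0.5657 - 0.05*-19.5256 = 0.4106
y_raw = -3.4055 - 0.05*-35.244 = -1.6433
Step 3: Project onto [0, 3].
x_proj = clip(0.4106) = 0.4106
y_proj = clip(-1.6433) = 0.0
Step 4: Evaluate f.
f(0.4106, 0.0) = -5.4844


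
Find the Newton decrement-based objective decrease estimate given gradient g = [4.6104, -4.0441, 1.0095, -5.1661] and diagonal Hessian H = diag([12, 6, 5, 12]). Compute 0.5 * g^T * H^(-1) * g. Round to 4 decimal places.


Step 1: H is diagonal, so H^(-1) * g = [0.3842, -0.674, 0.2019, -0.4305].
Step 2: g^T H^(-1) g = sum_i g_i^2 / H_ii
  = (4.6104)^2/12 + (-4.0441)^2/6 + (1.0095)^2/5 + (-5.1661)^2/12
  = 1.7713 + 2.7258 + 0.2038 + 2.224 = 6.925
Step 3: Objective decrease = 0.5 * g^T H^(-1) g = 3.4625


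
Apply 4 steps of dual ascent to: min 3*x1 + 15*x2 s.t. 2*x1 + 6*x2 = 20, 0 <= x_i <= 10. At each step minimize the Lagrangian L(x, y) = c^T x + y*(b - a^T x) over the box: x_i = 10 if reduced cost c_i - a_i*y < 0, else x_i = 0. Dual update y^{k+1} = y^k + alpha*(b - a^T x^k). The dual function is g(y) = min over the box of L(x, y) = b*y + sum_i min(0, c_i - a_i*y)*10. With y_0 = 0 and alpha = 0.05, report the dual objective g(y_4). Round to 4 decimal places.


Dual ascent for LP: min 3*x1 + 15*x2, 2*x1 + 6*x2 = 20, 0 <= x_i <= 10
Step 1: y^k = 0.0, reduced costs: (3.0, 15.0)
  x^k = (0.0, 0.0), subgradient = b - a^T x = 20.0
  y^{k+1} = 0.0 + 0.05*20.0 = 1.0
Step 2: y^k = 1.0, reduced costs: (1.0, 9.0)
  x^k = (0.0, 0.0), subgradient = b - a^T x = 20.0
  y^{k+1} = 1.0 + 0.05*20.0 = 2.0
Step 3: y^k = 2.0, reduced costs: (-1.0, 3.0)
  x^k = (10.0, 0.0), subgradient = b - a^T x = 0.0
  y^{k+1} = 2.0 + 0.05*0.0 = 2.0
Step 4: y^k = 2.0, reduced costs: (-1.0, 3.0)
  x^k = (10.0, 0.0), subgradient = b - a^T x = 0.0
  y^{k+1} = 2.0 + 0.05*0.0 = 2.0
Dual objective at y_4 = 2.0: reduced costs (-1.0, 3.0), box minimizer x = (10.0, 0.0)
g(y_4) = b*y + (c1 - a1*y)*x1 + (c2 - a2*y)*x2 = 20*2.0 + (-1.0)*10.0 + 3.0*0.0 = 40.0 - 10.0 + 0.0 = 30.0


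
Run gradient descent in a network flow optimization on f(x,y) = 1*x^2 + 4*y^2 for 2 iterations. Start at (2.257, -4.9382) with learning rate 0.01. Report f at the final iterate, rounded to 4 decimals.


Gradient descent on f(x,y) = 1*x^2 + 4*y^2.
Starting point: (2.257, -4.9382), alpha = 0.01
Step 1: grad_x = 2*1*2.257 = 4.514, grad_y = 2*4*-4.9382 = -39.5056
  x_1 = 2.257 - 0.01*4.514 = 2.2119
  y_1 = -4.9382 - 0.01*-39.5056 = -4.5431
Step 2: grad_x = 2*1*2.2119 = 4.4237, grad_y = 2*4*-4.5431 = -36.3452
  x_2 = 2.2119 - 0.01*4.4237 = 2.1676
  y_2 = -4.5431 - 0.01*-36.3452 = -4.1797
f(2.1676, -4.1797) = 1*2.1676^2 + 4*(-4.1797)^2 = 74.5779


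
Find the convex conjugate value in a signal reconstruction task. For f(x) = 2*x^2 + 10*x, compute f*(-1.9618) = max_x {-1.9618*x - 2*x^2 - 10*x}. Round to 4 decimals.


f*(y) = sup_x {y*x - a*x^2 - b*x} = sup_x {(y-b)*x - a*x^2}
FOC: (y - b) - 2a*x = 0 => x* = (y - b)/(2a)
x* = (-1.9618 - 10)/(2*2) = -2.9905
f*(-1.9618) = (y-b)^2/(4a) = (-1.9618 - 10)^2/(4*2)
= 143.0847/8 = 17.8856


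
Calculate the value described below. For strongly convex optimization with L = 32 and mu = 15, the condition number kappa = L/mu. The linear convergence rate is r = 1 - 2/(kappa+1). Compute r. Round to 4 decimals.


Step 1: Compute the condition number.
kappa = L/mu = 32/15 = 2.1333
Step 2: Compute the convergence rate.
r = 1 - 2/(kappa + 1) = 1 - 2*mu/(L + mu) = (L - mu)/(L + mu) = 17/47 = 0.3617


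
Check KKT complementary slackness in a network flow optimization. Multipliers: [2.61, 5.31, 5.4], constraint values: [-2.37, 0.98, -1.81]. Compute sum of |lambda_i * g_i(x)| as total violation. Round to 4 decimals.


KKT complementary slackness check:
lambda_1 * g_1 = 2.61 * -2.37 = -6.1857
lambda_2 * g_2 = 5.31 * 0.98 = 5.2038
lambda_3 * g_3 = 5.4 * -1.81 = -9.774
Total violation = 6.1857 + 5.2038 + 9.774 = 21.1635


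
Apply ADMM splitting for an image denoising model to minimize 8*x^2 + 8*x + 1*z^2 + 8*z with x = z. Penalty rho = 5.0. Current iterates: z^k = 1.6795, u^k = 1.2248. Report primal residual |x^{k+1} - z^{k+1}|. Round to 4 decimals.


ADMM iteration with rho = 5.0, z^k = 1.6795, u^k = 1.2248
Step 1: x-update.
Minimize 8*x^2 + 8*x + (5.0/2)*(x - 1.6795 + 1.2248)^2
FOC: (2*8 + 5.0)*x = -8 + 5.0*(1.6795 - 1.2248)
x^{k+1} = -0.2727
Step 2: z-update.
Minimize 1*z^2 + 8*z + (5.0/2)*(-0.2727 - z + 1.2248)^2
FOC: (2*1 + 5.0)*z = -8 + 5.0*(-0.2727 + 1.2248)
z^{k+1} = -0.4628
Step 3: u-update.
u^{k+1} = 1.2248 - 0.2727 + 0.4628 = 1.4149
Step 4: Primal residual = |-0.2727 + 0.4628| = 0.1901


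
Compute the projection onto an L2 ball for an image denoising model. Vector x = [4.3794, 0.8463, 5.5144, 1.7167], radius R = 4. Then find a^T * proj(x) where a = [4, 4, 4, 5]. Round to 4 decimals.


Step 1: Compute ||x|| (intermediates to 6 decimals).
||x|| = sqrt(4.3794^2 + 0.8463^2 + 5.5144^2 + 1.7167^2) = 7.297331
Step 2: Project.
Since ||x|| > R, scale = R/||x|| = 4/7.297331 = 0.548146, proj(x) = scale * x
proj(x) = [2.400551, 0.463896, 3.022696, 0.941002]
Step 3: Dot product.
a^T * proj(x) = 4*2.400551 + 4*0.463896 + 4*3.022696 + 5*0.941002 = 28.2536


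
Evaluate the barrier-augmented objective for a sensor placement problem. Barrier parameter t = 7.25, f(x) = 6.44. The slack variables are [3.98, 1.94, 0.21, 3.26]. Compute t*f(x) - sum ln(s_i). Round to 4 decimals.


Step 1: Compute log-barrier.
ln values: [1.3813, 0.6627, -1.5606, 1.1817]
phi = -(1.3813 + 0.6627 - 1.5606 + 1.1817) = -1.665
Step 2: Compute augmented objective.
t*f(x) = 7.25*6.44 = 46.69
Total = 46.69 - 1.665 = 45.025


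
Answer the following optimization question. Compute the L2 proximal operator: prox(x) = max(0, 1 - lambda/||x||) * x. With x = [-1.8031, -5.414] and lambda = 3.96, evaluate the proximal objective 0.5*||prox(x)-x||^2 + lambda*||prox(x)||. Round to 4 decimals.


Step 1: Compute ||x||.
||x|| = 5.7064
Step 2: Compute scaling factor.
scale = max(0, 1 - 3.96/5.7064) = 0.306
Step 3: prox(x) = [-0.5518, -1.6569]
||prox(x)|| = 1.7464
Step 4: Proximal objective.
0.5*||prox-x||^2 = 7.8408
lambda*||prox|| = 6.9157
Total = 14.7564


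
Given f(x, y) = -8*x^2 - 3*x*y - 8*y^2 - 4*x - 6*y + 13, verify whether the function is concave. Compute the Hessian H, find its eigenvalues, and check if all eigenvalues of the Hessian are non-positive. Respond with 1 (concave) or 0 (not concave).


The Hessian of f(x,y) = -8*x^2 - 3*x*y - 8*y^2 - 4*x - 6*y + 13 is:
H = [[-16, -3], [-3, -16]]
Trace = -16 - 16 = -32
Determinant = -16*-16 - (-3)^2 = 247
Discriminant = (-32)^2 - 4*247 = 36.0
Eigenvalues: lambda_1 = -19.0, lambda_2 = -13.0
The function is concave.

1


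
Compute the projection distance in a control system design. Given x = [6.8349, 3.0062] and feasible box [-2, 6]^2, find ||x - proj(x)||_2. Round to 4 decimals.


Project each component onto [-2, 6].
clip(6.8349) = 6.0, clip(3.0062) = 3.0062
Projection = [6.0, 3.0062]
Squared diffs: [0.6971, 0.0]
Distance = sqrt(0.6971) = 0.8349


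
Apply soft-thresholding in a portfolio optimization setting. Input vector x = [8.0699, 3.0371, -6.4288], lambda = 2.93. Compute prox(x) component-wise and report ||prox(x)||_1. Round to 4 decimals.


Soft-thresholding with lambda = 2.93:
prox(8.0699) = sign(8.0699)*max(|8.0699| - 2.93, 0) = 5.1399
prox(3.0371) = sign(3.0371)*max(|3.0371| - 2.93, 0) = 0.1071
prox(-6.4288) = sign(-6.4288)*max(|-6.4288| - 2.93, 0) = -3.4988
prox(x) = [5.1399, 0.1071, -3.4988]
||prox(x)||_1 = 5.1399 + 0.1071 + 3.4988 = 8.7458


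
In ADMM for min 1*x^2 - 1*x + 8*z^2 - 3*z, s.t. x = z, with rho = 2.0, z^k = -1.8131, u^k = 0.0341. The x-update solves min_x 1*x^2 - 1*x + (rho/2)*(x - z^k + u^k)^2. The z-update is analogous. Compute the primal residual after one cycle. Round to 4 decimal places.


ADMM iteration with rho = 2.0, z^k = -1.8131, u^k = 0.0341
Step 1: x-update.
Minimize 1*x^2 - 1*x + (2.0/2)*(x + 1.8131 + 0.0341)^2
FOC: (2*1 + 2.0)*x = 1 + 2.0*(-1.8131 - 0.0341)
x^{k+1} = -0.6736
Step 2: z-update.
Minimize 8*z^2 - 3*z + (2.0/2)*(-0.6736 - z + 0.0341)^2
FOC: (2*8 + 2.0)*z = 3 + 2.0*(-0.6736 + 0.0341)
z^{k+1} = 0.0956
Step 3: u-update.
u^{k+1} = 0.0341 - 0.6736 - 0.0956 = -0.7351
Step 4: Primal residual = |-0.6736 - 0.0956| = 0.7692


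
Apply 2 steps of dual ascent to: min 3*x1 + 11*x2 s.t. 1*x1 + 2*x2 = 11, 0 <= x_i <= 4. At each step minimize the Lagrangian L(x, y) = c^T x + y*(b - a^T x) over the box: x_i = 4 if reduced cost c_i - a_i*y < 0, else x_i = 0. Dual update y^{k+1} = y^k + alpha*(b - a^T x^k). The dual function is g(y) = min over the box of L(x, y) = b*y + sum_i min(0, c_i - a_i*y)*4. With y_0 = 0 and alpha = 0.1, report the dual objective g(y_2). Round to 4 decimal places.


Dual ascent for LP: min 3*x1 + 11*x2, 1*x1 + 2*x2 = 11, 0 <= x_i <= 4
Step 1: y^k = 0.0, reduced costs: (3.0, 11.0)
  x^k = (0.0, 0.0), subgradient = b - a^T x = 11.0
  y^{k+1} = 0.0 + 0.1*11.0 = 1.1
Step 2: y^k = 1.1, reduced costs: (1.9, 8.8)
  x^k = (0.0, 0.0), subgradient = b - a^T x = 11.0
  y^{k+1} = 1.1 + 0.1*11.0 = 2.2
Dual objective at y_2 = 2.2: reduced costs (0.8, 6.6), box minimizer x = (0.0, 0.0)
g(y_2) = b*y + (c1 - a1*y)*x1 + (c2 - a2*y)*x2 = 11*2.2 + 0.8*0.0 + 6.6*0.0 = 24.2 + 0.0 + 0.0 = 24.2
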